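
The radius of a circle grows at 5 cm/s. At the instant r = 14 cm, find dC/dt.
10π cm/s

C = 2πr
dC/dt = 2π · dr/dt = 2π · 5 = 10π cm/s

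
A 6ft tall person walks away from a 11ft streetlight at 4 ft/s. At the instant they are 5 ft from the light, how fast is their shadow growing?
24/5 ft/s

By similar triangles: 11/(x+s) = 6/s
Solving: s = 6x/5
ds/dt = 6/5 · dx/dt = 6/5 · 4 = 24/5 ft/s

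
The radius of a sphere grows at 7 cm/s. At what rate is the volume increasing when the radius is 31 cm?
26908π cm³/s

V = (4/3)πr³
dV/dt = dV/dr · dr/dt = 4πr² · 7
At r = 31: dV/dt = 26908π cm³/s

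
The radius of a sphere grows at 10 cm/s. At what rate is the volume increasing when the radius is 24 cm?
23040π cm³/s

V = (4/3)πr³
dV/dt = dV/dr · dr/dt = 4πr² · 10
At r = 24: dV/dt = 23040π cm³/s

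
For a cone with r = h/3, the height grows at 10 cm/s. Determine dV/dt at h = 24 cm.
640π cm³/s

V = (1/3)π(h/3)²h = πh³/27
dV/dt = πh²/9 · 10
At h = 24: dV/dt = 640π cm³/s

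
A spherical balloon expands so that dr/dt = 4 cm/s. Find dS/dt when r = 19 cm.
608π cm²/s

S = 4πr²
dS/dt = dS/dr · dr/dt = 8πr · 4
At r = 19: dS/dt = 608π cm²/s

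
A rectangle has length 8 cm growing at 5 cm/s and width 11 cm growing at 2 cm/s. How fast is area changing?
71 cm²/s

A = lw
dA/dt = w·dl/dt + l·dw/dt = 11·5 + 8·2 = 71 cm²/s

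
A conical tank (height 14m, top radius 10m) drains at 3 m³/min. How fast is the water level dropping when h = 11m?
147/(3025π) ≈ 0.01547 m/min

r/h = 10/14, so r = (5/7)h
V = (1/3)πr²h = (1/3)π((5/7)h)²h = (25/147)πh³
dV/dh = (25/49)πh²
dh/dt = (dV/dt)/(dV/dh) = -3/((25/49)π·11²) = -147/(3025π) m/min
The level is dropping at 147/(3025π) ≈ 0.01547 m/min.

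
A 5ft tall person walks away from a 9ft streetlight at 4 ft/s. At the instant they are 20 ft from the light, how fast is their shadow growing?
5 ft/s

By similar triangles: 9/(x+s) = 5/s
Solving: s = 5x/4
ds/dt = 5/4 · dx/dt = 5/4 · 4 = 5 ft/s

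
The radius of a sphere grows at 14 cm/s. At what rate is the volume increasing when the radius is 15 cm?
12600π cm³/s

V = (4/3)πr³
dV/dt = dV/dr · dr/dt = 4πr² · 14
At r = 15: dV/dt = 12600π cm³/s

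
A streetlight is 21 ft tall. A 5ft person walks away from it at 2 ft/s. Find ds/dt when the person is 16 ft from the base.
5/8 ft/s

By similar triangles: 21/(x+s) = 5/s
Solving: s = 5x/16
ds/dt = 5/16 · dx/dt = 5/16 · 2 = 5/8 ft/s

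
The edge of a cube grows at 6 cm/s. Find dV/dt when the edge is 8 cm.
1152 cm³/s

V = s³
dV/dt = 3s² · ds/dt = 3·8²·6 = 1152 cm³/s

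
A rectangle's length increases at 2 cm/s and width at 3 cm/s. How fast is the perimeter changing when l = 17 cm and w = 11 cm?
10 cm/s

P = 2(l + w)
dP/dt = 2(dl/dt + dw/dt) = 2(2 + 3) = 10 cm/s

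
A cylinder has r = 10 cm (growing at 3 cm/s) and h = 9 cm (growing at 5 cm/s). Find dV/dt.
1040π cm³/s

V = πr²h
dV/dt = 2πrh·dr/dt + πr²·dh/dt
= 2π(10)(9)(3) + π(10)²(5)
= 1040π cm³/s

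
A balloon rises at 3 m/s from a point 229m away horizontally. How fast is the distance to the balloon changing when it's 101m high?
303√62642/62642 ≈ 1.211 m/s

z² = 229² + y²
z = √(229² + 101²) = √62642
dz/dt = y/z · dy/dt = 101/√62642 · 3 = 303√62642/62642 ≈ 1.211 m/s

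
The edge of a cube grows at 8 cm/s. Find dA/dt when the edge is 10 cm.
960 cm²/s

A = 6s²
dA/dt = 12s · ds/dt = 12·10·8 = 960 cm²/s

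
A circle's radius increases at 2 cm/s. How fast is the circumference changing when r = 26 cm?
4π cm/s

C = 2πr
dC/dt = 2π · dr/dt = 2π · 2 = 4π cm/s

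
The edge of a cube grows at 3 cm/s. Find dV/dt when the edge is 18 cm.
2916 cm³/s

V = s³
dV/dt = 3s² · ds/dt = 3·18²·3 = 2916 cm³/s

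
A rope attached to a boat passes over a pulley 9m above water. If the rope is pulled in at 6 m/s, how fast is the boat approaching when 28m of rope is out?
168√703/703 ≈ 6.336 m/s

rope² = x² + 9²
x = √(28² - 9²) = √703
dx/dt = (rope/x) · d(rope)/dt = (28/√703) · (-6) = -168√703/703 m/s
The boat approaches at 168√703/703 ≈ 6.336 m/s.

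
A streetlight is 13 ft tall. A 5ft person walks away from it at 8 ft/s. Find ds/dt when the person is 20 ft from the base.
5 ft/s

By similar triangles: 13/(x+s) = 5/s
Solving: s = 5x/8
ds/dt = 5/8 · dx/dt = 5/8 · 8 = 5 ft/s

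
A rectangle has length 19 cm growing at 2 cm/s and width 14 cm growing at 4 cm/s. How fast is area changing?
104 cm²/s

A = lw
dA/dt = w·dl/dt + l·dw/dt = 14·2 + 19·4 = 104 cm²/s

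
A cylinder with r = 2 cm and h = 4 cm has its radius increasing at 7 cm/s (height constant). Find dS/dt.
112π cm²/s

S = 2πrh + 2πr² (lateral + bases)
dS/dt = (2πh + 4πr)·dr/dt = (2π·4 + 4π·2)·7
= 112π cm²/s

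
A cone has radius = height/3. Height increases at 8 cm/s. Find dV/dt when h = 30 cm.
800π cm³/s

V = (1/3)π(h/3)²h = πh³/27
dV/dt = πh²/9 · 8
At h = 30: dV/dt = 800π cm³/s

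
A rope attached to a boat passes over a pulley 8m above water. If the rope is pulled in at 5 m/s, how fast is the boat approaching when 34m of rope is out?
85√273/273 ≈ 5.144 m/s

rope² = x² + 8²
x = √(34² - 8²) = 2√273
dx/dt = (rope/x) · d(rope)/dt = (34/(2√273)) · (-5) = -85√273/273 m/s
The boat approaches at 85√273/273 ≈ 5.144 m/s.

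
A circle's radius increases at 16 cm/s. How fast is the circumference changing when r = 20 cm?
32π cm/s

C = 2πr
dC/dt = 2π · dr/dt = 2π · 16 = 32π cm/s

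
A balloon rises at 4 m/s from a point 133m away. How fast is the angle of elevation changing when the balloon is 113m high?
0.017467 rad/s

tan(θ) = y/133
sec²(θ) · dθ/dt = (1/133) · dy/dt
dθ/dt = cos²(θ)/133 · 4 = 133/(133² + 113²) · 4
dθ/dt = 0.017467 rad/s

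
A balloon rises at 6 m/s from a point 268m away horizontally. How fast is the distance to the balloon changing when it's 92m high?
69√5018/2509 ≈ 1.948 m/s

z² = 268² + y²
z = √(268² + 92²) = 4√5018
dz/dt = y/z · dy/dt = 92/(4√5018) · 6 = 69√5018/2509 ≈ 1.948 m/s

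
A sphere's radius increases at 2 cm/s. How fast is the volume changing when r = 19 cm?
2888π cm³/s

V = (4/3)πr³
dV/dt = dV/dr · dr/dt = 4πr² · 2
At r = 19: dV/dt = 2888π cm³/s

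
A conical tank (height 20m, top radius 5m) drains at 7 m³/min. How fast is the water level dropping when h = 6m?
28/(9π) ≈ 0.9903 m/min

r/h = 5/20, so r = (1/4)h
V = (1/3)πr²h = (1/3)π((1/4)h)²h = (1/48)πh³
dV/dh = (1/16)πh²
dh/dt = (dV/dt)/(dV/dh) = -7/((1/16)π·6²) = -28/(9π) m/min
The level is dropping at 28/(9π) ≈ 0.9903 m/min.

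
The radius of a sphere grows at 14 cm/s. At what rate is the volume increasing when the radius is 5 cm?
1400π cm³/s

V = (4/3)πr³
dV/dt = dV/dr · dr/dt = 4πr² · 14
At r = 5: dV/dt = 1400π cm³/s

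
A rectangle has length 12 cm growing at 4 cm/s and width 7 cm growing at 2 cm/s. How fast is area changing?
52 cm²/s

A = lw
dA/dt = w·dl/dt + l·dw/dt = 7·4 + 12·2 = 52 cm²/s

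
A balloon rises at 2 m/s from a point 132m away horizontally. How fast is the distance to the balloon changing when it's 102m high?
34√773/773 ≈ 1.223 m/s

z² = 132² + y²
z = √(132² + 102²) = 6√773
dz/dt = y/z · dy/dt = 102/(6√773) · 2 = 34√773/773 ≈ 1.223 m/s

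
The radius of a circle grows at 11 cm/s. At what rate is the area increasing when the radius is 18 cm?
396π cm²/s

A = πr²
dA/dt = 2πr · dr/dt = 2π(18)(11) = 396π cm²/s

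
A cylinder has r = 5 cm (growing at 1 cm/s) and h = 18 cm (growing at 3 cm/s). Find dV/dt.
255π cm³/s

V = πr²h
dV/dt = 2πrh·dr/dt + πr²·dh/dt
= 2π(5)(18)(1) + π(5)²(3)
= 255π cm³/s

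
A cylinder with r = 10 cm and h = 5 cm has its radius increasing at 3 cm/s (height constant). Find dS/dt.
150π cm²/s

S = 2πrh + 2πr² (lateral + bases)
dS/dt = (2πh + 4πr)·dr/dt = (2π·5 + 4π·10)·3
= 150π cm²/s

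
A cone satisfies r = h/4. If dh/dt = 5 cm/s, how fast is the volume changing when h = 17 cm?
1445π/16 cm³/s

V = (1/3)π(h/4)²h = πh³/48
dV/dt = πh²/16 · 5
At h = 17: dV/dt = 1445π/16 cm³/s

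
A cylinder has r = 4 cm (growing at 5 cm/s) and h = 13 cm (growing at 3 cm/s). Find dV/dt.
568π cm³/s

V = πr²h
dV/dt = 2πrh·dr/dt + πr²·dh/dt
= 2π(4)(13)(5) + π(4)²(3)
= 568π cm³/s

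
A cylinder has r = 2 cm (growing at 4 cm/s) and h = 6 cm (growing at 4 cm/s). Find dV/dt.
112π cm³/s

V = πr²h
dV/dt = 2πrh·dr/dt + πr²·dh/dt
= 2π(2)(6)(4) + π(2)²(4)
= 112π cm³/s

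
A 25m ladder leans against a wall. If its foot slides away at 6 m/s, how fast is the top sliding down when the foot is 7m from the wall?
7/4 = 1.75 m/s

x² + y² = 25²
2x·dx/dt + 2y·dy/dt = 0
dy/dt = -x/y · dx/dt = -7/24 · 6 = -7/4 m/s
The top is descending at 7/4 = 1.75 m/s.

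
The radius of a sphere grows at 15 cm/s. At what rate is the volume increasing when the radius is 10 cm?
6000π cm³/s

V = (4/3)πr³
dV/dt = dV/dr · dr/dt = 4πr² · 15
At r = 10: dV/dt = 6000π cm³/s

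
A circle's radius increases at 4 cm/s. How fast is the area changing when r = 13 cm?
104π cm²/s

A = πr²
dA/dt = 2πr · dr/dt = 2π(13)(4) = 104π cm²/s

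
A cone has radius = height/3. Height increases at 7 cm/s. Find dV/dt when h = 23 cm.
3703π/9 cm³/s

V = (1/3)π(h/3)²h = πh³/27
dV/dt = πh²/9 · 7
At h = 23: dV/dt = 3703π/9 cm³/s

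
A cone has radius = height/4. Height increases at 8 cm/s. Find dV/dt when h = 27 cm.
729π/2 cm³/s

V = (1/3)π(h/4)²h = πh³/48
dV/dt = πh²/16 · 8
At h = 27: dV/dt = 729π/2 cm³/s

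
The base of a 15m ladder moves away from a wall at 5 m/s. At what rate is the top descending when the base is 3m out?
5√6/12 ≈ 1.021 m/s

x² + y² = 15²
2x·dx/dt + 2y·dy/dt = 0
dy/dt = -x/y · dx/dt = -3/(6√6) · 5 = -5√6/12 m/s
The top is descending at 5√6/12 ≈ 1.021 m/s.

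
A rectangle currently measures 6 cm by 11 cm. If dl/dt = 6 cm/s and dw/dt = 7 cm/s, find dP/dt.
26 cm/s

P = 2(l + w)
dP/dt = 2(dl/dt + dw/dt) = 2(6 + 7) = 26 cm/s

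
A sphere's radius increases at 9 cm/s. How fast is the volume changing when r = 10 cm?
3600π cm³/s

V = (4/3)πr³
dV/dt = dV/dr · dr/dt = 4πr² · 9
At r = 10: dV/dt = 3600π cm³/s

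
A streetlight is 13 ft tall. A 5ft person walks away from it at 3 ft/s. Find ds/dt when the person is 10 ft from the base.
15/8 ft/s

By similar triangles: 13/(x+s) = 5/s
Solving: s = 5x/8
ds/dt = 5/8 · dx/dt = 5/8 · 3 = 15/8 ft/s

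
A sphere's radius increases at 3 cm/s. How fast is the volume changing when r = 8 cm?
768π cm³/s

V = (4/3)πr³
dV/dt = dV/dr · dr/dt = 4πr² · 3
At r = 8: dV/dt = 768π cm³/s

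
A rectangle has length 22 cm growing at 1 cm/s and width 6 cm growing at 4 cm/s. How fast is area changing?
94 cm²/s

A = lw
dA/dt = w·dl/dt + l·dw/dt = 6·1 + 22·4 = 94 cm²/s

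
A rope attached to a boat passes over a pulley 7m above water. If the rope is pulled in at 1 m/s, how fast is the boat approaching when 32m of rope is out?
32√39/195 ≈ 1.025 m/s

rope² = x² + 7²
x = √(32² - 7²) = 5√39
dx/dt = (rope/x) · d(rope)/dt = (32/(5√39)) · (-1) = -32√39/195 m/s
The boat approaches at 32√39/195 ≈ 1.025 m/s.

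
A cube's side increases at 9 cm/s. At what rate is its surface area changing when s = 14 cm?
1512 cm²/s

A = 6s²
dA/dt = 12s · ds/dt = 12·14·9 = 1512 cm²/s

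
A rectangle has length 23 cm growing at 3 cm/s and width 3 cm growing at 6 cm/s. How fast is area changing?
147 cm²/s

A = lw
dA/dt = w·dl/dt + l·dw/dt = 3·3 + 23·6 = 147 cm²/s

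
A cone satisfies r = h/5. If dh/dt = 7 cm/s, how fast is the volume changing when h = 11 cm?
847π/25 cm³/s

V = (1/3)π(h/5)²h = πh³/75
dV/dt = πh²/25 · 7
At h = 11: dV/dt = 847π/25 cm³/s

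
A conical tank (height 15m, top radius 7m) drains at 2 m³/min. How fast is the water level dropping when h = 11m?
450/(5929π) ≈ 0.02416 m/min

r/h = 7/15, so r = (7/15)h
V = (1/3)πr²h = (1/3)π((7/15)h)²h = (49/675)πh³
dV/dh = (49/225)πh²
dh/dt = (dV/dt)/(dV/dh) = -2/((49/225)π·11²) = -450/(5929π) m/min
The level is dropping at 450/(5929π) ≈ 0.02416 m/min.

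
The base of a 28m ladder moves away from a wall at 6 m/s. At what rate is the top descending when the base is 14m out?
2√3 ≈ 3.464 m/s

x² + y² = 28²
2x·dx/dt + 2y·dy/dt = 0
dy/dt = -x/y · dx/dt = -14/(14√3) · 6 = -2√3 m/s
The top is descending at 2√3 ≈ 3.464 m/s.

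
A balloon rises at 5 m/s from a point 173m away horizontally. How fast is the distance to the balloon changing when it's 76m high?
76√35705/7141 ≈ 2.011 m/s

z² = 173² + y²
z = √(173² + 76²) = √35705
dz/dt = y/z · dy/dt = 76/√35705 · 5 = 76√35705/7141 ≈ 2.011 m/s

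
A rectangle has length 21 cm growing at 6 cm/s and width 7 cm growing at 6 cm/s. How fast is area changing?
168 cm²/s

A = lw
dA/dt = w·dl/dt + l·dw/dt = 7·6 + 21·6 = 168 cm²/s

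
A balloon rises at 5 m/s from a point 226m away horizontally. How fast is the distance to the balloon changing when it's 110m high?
275√15794/15794 ≈ 2.188 m/s

z² = 226² + y²
z = √(226² + 110²) = 2√15794
dz/dt = y/z · dy/dt = 110/(2√15794) · 5 = 275√15794/15794 ≈ 2.188 m/s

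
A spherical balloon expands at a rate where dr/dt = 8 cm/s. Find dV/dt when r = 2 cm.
128π cm³/s

V = (4/3)πr³
dV/dt = dV/dr · dr/dt = 4πr² · 8
At r = 2: dV/dt = 128π cm³/s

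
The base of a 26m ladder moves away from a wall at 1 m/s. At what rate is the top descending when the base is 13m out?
√3/3 ≈ 0.5774 m/s

x² + y² = 26²
2x·dx/dt + 2y·dy/dt = 0
dy/dt = -x/y · dx/dt = -13/(13√3) · 1 = -√3/3 m/s
The top is descending at √3/3 ≈ 0.5774 m/s.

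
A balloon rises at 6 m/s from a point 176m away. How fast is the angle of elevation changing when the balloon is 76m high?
0.028733 rad/s

tan(θ) = y/176
sec²(θ) · dθ/dt = (1/176) · dy/dt
dθ/dt = cos²(θ)/176 · 6 = 176/(176² + 76²) · 6
dθ/dt = 0.028733 rad/s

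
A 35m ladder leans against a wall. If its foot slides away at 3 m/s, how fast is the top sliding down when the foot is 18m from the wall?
54√901/901 ≈ 1.799 m/s

x² + y² = 35²
2x·dx/dt + 2y·dy/dt = 0
dy/dt = -x/y · dx/dt = -18/√901 · 3 = -54√901/901 m/s
The top is descending at 54√901/901 ≈ 1.799 m/s.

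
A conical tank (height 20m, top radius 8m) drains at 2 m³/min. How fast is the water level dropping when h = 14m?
25/(392π) ≈ 0.0203 m/min

r/h = 8/20, so r = (2/5)h
V = (1/3)πr²h = (1/3)π((2/5)h)²h = (4/75)πh³
dV/dh = (4/25)πh²
dh/dt = (dV/dt)/(dV/dh) = -2/((4/25)π·14²) = -25/(392π) m/min
The level is dropping at 25/(392π) ≈ 0.0203 m/min.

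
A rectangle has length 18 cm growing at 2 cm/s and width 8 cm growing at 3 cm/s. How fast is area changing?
70 cm²/s

A = lw
dA/dt = w·dl/dt + l·dw/dt = 8·2 + 18·3 = 70 cm²/s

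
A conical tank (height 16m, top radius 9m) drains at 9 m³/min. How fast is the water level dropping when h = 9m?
256/(729π) ≈ 0.1118 m/min

r/h = 9/16, so r = (9/16)h
V = (1/3)πr²h = (1/3)π((9/16)h)²h = (27/256)πh³
dV/dh = (81/256)πh²
dh/dt = (dV/dt)/(dV/dh) = -9/((81/256)π·9²) = -256/(729π) m/min
The level is dropping at 256/(729π) ≈ 0.1118 m/min.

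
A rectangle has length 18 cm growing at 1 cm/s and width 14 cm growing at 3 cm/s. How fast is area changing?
68 cm²/s

A = lw
dA/dt = w·dl/dt + l·dw/dt = 14·1 + 18·3 = 68 cm²/s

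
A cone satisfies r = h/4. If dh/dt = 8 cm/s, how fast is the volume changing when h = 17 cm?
289π/2 cm³/s

V = (1/3)π(h/4)²h = πh³/48
dV/dt = πh²/16 · 8
At h = 17: dV/dt = 289π/2 cm³/s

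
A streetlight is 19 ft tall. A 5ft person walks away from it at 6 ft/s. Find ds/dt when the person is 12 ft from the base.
15/7 ft/s

By similar triangles: 19/(x+s) = 5/s
Solving: s = 5x/14
ds/dt = 5/14 · dx/dt = 5/14 · 6 = 15/7 ft/s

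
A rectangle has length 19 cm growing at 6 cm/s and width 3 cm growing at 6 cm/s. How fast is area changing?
132 cm²/s

A = lw
dA/dt = w·dl/dt + l·dw/dt = 3·6 + 19·6 = 132 cm²/s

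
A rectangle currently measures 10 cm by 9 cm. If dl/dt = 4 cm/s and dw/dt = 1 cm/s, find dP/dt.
10 cm/s

P = 2(l + w)
dP/dt = 2(dl/dt + dw/dt) = 2(4 + 1) = 10 cm/s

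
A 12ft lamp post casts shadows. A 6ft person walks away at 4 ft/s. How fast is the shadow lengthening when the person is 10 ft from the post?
4 ft/s

By similar triangles: 12/(x+s) = 6/s
Solving: s = 6x/6
ds/dt = 6/6 · dx/dt = 1 · 4 = 4 ft/s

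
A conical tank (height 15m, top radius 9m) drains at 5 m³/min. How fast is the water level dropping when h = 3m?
125/(81π) ≈ 0.4912 m/min

r/h = 9/15, so r = (3/5)h
V = (1/3)πr²h = (1/3)π((3/5)h)²h = (3/25)πh³
dV/dh = (9/25)πh²
dh/dt = (dV/dt)/(dV/dh) = -5/((9/25)π·3²) = -125/(81π) m/min
The level is dropping at 125/(81π) ≈ 0.4912 m/min.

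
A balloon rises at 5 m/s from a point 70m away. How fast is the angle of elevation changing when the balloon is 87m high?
0.02807 rad/s

tan(θ) = y/70
sec²(θ) · dθ/dt = (1/70) · dy/dt
dθ/dt = cos²(θ)/70 · 5 = 70/(70² + 87²) · 5
dθ/dt = 0.02807 rad/s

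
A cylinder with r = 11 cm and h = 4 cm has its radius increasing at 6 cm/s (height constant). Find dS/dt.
312π cm²/s

S = 2πrh + 2πr² (lateral + bases)
dS/dt = (2πh + 4πr)·dr/dt = (2π·4 + 4π·11)·6
= 312π cm²/s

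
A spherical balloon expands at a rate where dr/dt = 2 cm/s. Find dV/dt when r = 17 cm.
2312π cm³/s

V = (4/3)πr³
dV/dt = dV/dr · dr/dt = 4πr² · 2
At r = 17: dV/dt = 2312π cm³/s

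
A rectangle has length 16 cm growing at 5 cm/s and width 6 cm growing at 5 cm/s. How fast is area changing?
110 cm²/s

A = lw
dA/dt = w·dl/dt + l·dw/dt = 6·5 + 16·5 = 110 cm²/s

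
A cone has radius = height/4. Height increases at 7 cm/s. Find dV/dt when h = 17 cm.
2023π/16 cm³/s

V = (1/3)π(h/4)²h = πh³/48
dV/dt = πh²/16 · 7
At h = 17: dV/dt = 2023π/16 cm³/s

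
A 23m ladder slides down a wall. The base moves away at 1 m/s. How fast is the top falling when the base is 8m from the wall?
8√465/465 ≈ 0.371 m/s

x² + y² = 23²
2x·dx/dt + 2y·dy/dt = 0
dy/dt = -x/y · dx/dt = -8/√465 · 1 = -8√465/465 m/s
The top is descending at 8√465/465 ≈ 0.371 m/s.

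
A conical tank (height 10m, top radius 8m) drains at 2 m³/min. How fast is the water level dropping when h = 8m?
25/(512π) ≈ 0.01554 m/min

r/h = 8/10, so r = (4/5)h
V = (1/3)πr²h = (1/3)π((4/5)h)²h = (16/75)πh³
dV/dh = (16/25)πh²
dh/dt = (dV/dt)/(dV/dh) = -2/((16/25)π·8²) = -25/(512π) m/min
The level is dropping at 25/(512π) ≈ 0.01554 m/min.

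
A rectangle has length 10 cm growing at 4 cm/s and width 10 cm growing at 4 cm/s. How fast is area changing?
80 cm²/s

A = lw
dA/dt = w·dl/dt + l·dw/dt = 10·4 + 10·4 = 80 cm²/s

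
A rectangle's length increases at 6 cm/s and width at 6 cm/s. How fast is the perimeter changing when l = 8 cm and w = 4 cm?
24 cm/s

P = 2(l + w)
dP/dt = 2(dl/dt + dw/dt) = 2(6 + 6) = 24 cm/s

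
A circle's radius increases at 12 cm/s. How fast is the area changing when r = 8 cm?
192π cm²/s

A = πr²
dA/dt = 2πr · dr/dt = 2π(8)(12) = 192π cm²/s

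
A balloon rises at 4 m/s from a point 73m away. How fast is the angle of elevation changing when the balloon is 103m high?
0.018321 rad/s

tan(θ) = y/73
sec²(θ) · dθ/dt = (1/73) · dy/dt
dθ/dt = cos²(θ)/73 · 4 = 73/(73² + 103²) · 4
dθ/dt = 0.018321 rad/s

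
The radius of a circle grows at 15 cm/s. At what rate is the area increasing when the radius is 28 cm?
840π cm²/s

A = πr²
dA/dt = 2πr · dr/dt = 2π(28)(15) = 840π cm²/s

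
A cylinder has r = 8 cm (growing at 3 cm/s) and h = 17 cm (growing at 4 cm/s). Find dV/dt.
1072π cm³/s

V = πr²h
dV/dt = 2πrh·dr/dt + πr²·dh/dt
= 2π(8)(17)(3) + π(8)²(4)
= 1072π cm³/s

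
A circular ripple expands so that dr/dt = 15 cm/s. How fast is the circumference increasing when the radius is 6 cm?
30π cm/s

C = 2πr
dC/dt = 2π · dr/dt = 2π · 15 = 30π cm/s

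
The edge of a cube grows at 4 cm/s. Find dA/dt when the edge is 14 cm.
672 cm²/s

A = 6s²
dA/dt = 12s · ds/dt = 12·14·4 = 672 cm²/s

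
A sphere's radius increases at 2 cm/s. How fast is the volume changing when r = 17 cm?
2312π cm³/s

V = (4/3)πr³
dV/dt = dV/dr · dr/dt = 4πr² · 2
At r = 17: dV/dt = 2312π cm³/s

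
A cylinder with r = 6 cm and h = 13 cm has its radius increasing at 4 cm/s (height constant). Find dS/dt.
200π cm²/s

S = 2πrh + 2πr² (lateral + bases)
dS/dt = (2πh + 4πr)·dr/dt = (2π·13 + 4π·6)·4
= 200π cm²/s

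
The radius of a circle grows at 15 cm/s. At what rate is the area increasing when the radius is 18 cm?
540π cm²/s

A = πr²
dA/dt = 2πr · dr/dt = 2π(18)(15) = 540π cm²/s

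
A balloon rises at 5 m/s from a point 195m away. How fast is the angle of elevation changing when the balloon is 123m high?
0.018343 rad/s

tan(θ) = y/195
sec²(θ) · dθ/dt = (1/195) · dy/dt
dθ/dt = cos²(θ)/195 · 5 = 195/(195² + 123²) · 5
dθ/dt = 0.018343 rad/s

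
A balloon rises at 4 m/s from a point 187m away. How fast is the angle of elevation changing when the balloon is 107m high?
0.016114 rad/s

tan(θ) = y/187
sec²(θ) · dθ/dt = (1/187) · dy/dt
dθ/dt = cos²(θ)/187 · 4 = 187/(187² + 107²) · 4
dθ/dt = 0.016114 rad/s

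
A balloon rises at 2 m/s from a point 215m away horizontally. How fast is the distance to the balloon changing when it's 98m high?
196√55829/55829 ≈ 0.8295 m/s

z² = 215² + y²
z = √(215² + 98²) = √55829
dz/dt = y/z · dy/dt = 98/√55829 · 2 = 196√55829/55829 ≈ 0.8295 m/s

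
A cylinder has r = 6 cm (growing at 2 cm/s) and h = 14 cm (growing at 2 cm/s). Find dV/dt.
408π cm³/s

V = πr²h
dV/dt = 2πrh·dr/dt + πr²·dh/dt
= 2π(6)(14)(2) + π(6)²(2)
= 408π cm³/s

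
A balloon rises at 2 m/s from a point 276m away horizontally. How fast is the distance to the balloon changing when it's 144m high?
24√673/673 ≈ 0.9251 m/s

z² = 276² + y²
z = √(276² + 144²) = 12√673
dz/dt = y/z · dy/dt = 144/(12√673) · 2 = 24√673/673 ≈ 0.9251 m/s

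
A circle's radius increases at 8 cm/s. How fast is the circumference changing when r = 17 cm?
16π cm/s

C = 2πr
dC/dt = 2π · dr/dt = 2π · 8 = 16π cm/s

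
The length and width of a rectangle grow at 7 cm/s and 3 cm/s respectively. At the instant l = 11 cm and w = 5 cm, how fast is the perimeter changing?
20 cm/s

P = 2(l + w)
dP/dt = 2(dl/dt + dw/dt) = 2(7 + 3) = 20 cm/s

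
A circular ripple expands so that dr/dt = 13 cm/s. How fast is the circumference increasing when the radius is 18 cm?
26π cm/s

C = 2πr
dC/dt = 2π · dr/dt = 2π · 13 = 26π cm/s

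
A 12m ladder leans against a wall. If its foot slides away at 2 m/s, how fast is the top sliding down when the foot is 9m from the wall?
6√7/7 ≈ 2.268 m/s

x² + y² = 12²
2x·dx/dt + 2y·dy/dt = 0
dy/dt = -x/y · dx/dt = -9/(3√7) · 2 = -6√7/7 m/s
The top is descending at 6√7/7 ≈ 2.268 m/s.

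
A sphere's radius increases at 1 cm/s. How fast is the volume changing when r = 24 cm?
2304π cm³/s

V = (4/3)πr³
dV/dt = dV/dr · dr/dt = 4πr² · 1
At r = 24: dV/dt = 2304π cm³/s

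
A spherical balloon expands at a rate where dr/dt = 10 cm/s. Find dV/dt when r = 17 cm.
11560π cm³/s

V = (4/3)πr³
dV/dt = dV/dr · dr/dt = 4πr² · 10
At r = 17: dV/dt = 11560π cm³/s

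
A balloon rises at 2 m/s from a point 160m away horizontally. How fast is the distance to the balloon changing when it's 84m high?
42√2041/2041 ≈ 0.9297 m/s

z² = 160² + y²
z = √(160² + 84²) = 4√2041
dz/dt = y/z · dy/dt = 84/(4√2041) · 2 = 42√2041/2041 ≈ 0.9297 m/s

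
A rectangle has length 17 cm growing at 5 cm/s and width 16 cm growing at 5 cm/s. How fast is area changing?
165 cm²/s

A = lw
dA/dt = w·dl/dt + l·dw/dt = 16·5 + 17·5 = 165 cm²/s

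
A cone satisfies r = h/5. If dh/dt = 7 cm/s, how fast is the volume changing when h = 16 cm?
1792π/25 cm³/s

V = (1/3)π(h/5)²h = πh³/75
dV/dt = πh²/25 · 7
At h = 16: dV/dt = 1792π/25 cm³/s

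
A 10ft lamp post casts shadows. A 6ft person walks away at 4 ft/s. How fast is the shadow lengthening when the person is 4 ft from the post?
6 ft/s

By similar triangles: 10/(x+s) = 6/s
Solving: s = 6x/4
ds/dt = 6/4 · dx/dt = 3/2 · 4 = 6 ft/s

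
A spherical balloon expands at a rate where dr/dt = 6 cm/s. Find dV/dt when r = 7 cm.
1176π cm³/s

V = (4/3)πr³
dV/dt = dV/dr · dr/dt = 4πr² · 6
At r = 7: dV/dt = 1176π cm³/s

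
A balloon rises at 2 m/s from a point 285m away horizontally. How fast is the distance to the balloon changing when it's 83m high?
83√88114/44057 ≈ 0.5592 m/s

z² = 285² + y²
z = √(285² + 83²) = √88114
dz/dt = y/z · dy/dt = 83/√88114 · 2 = 83√88114/44057 ≈ 0.5592 m/s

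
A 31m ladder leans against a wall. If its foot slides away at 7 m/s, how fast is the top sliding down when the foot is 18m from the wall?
18√13/13 ≈ 4.992 m/s

x² + y² = 31²
2x·dx/dt + 2y·dy/dt = 0
dy/dt = -x/y · dx/dt = -18/(7√13) · 7 = -18√13/13 m/s
The top is descending at 18√13/13 ≈ 4.992 m/s.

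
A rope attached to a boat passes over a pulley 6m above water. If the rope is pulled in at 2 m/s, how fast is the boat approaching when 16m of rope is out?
16√55/55 ≈ 2.157 m/s

rope² = x² + 6²
x = √(16² - 6²) = 2√55
dx/dt = (rope/x) · d(rope)/dt = (16/(2√55)) · (-2) = -16√55/55 m/s
The boat approaches at 16√55/55 ≈ 2.157 m/s.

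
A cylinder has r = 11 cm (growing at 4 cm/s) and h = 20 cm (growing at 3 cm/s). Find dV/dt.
2123π cm³/s

V = πr²h
dV/dt = 2πrh·dr/dt + πr²·dh/dt
= 2π(11)(20)(4) + π(11)²(3)
= 2123π cm³/s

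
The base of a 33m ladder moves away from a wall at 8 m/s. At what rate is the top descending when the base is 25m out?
50√29/29 ≈ 9.285 m/s

x² + y² = 33²
2x·dx/dt + 2y·dy/dt = 0
dy/dt = -x/y · dx/dt = -25/(4√29) · 8 = -50√29/29 m/s
The top is descending at 50√29/29 ≈ 9.285 m/s.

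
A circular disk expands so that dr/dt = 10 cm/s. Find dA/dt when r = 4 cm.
80π cm²/s

A = πr²
dA/dt = 2πr · dr/dt = 2π(4)(10) = 80π cm²/s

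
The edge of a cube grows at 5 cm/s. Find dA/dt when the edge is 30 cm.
1800 cm²/s

A = 6s²
dA/dt = 12s · ds/dt = 12·30·5 = 1800 cm²/s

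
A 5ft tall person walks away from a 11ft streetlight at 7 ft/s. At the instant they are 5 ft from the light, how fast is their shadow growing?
35/6 ft/s

By similar triangles: 11/(x+s) = 5/s
Solving: s = 5x/6
ds/dt = 5/6 · dx/dt = 5/6 · 7 = 35/6 ft/s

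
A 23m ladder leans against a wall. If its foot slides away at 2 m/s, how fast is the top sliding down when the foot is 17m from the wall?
17√15/30 ≈ 2.195 m/s

x² + y² = 23²
2x·dx/dt + 2y·dy/dt = 0
dy/dt = -x/y · dx/dt = -17/(4√15) · 2 = -17√15/30 m/s
The top is descending at 17√15/30 ≈ 2.195 m/s.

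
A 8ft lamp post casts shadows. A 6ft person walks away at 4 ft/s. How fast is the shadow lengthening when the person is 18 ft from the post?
12 ft/s

By similar triangles: 8/(x+s) = 6/s
Solving: s = 6x/2
ds/dt = 6/2 · dx/dt = 3 · 4 = 12 ft/s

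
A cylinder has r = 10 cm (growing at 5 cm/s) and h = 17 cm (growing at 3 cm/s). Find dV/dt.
2000π cm³/s

V = πr²h
dV/dt = 2πrh·dr/dt + πr²·dh/dt
= 2π(10)(17)(5) + π(10)²(3)
= 2000π cm³/s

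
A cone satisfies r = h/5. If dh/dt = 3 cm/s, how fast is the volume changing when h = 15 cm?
27π cm³/s

V = (1/3)π(h/5)²h = πh³/75
dV/dt = πh²/25 · 3
At h = 15: dV/dt = 27π cm³/s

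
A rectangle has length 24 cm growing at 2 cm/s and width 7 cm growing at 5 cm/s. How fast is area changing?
134 cm²/s

A = lw
dA/dt = w·dl/dt + l·dw/dt = 7·2 + 24·5 = 134 cm²/s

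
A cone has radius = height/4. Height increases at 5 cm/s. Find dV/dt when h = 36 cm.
405π cm³/s

V = (1/3)π(h/4)²h = πh³/48
dV/dt = πh²/16 · 5
At h = 36: dV/dt = 405π cm³/s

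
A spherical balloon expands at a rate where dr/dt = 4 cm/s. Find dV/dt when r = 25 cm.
10000π cm³/s

V = (4/3)πr³
dV/dt = dV/dr · dr/dt = 4πr² · 4
At r = 25: dV/dt = 10000π cm³/s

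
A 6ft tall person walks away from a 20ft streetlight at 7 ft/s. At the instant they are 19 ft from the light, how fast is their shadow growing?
3 ft/s

By similar triangles: 20/(x+s) = 6/s
Solving: s = 6x/14
ds/dt = 6/14 · dx/dt = 3/7 · 7 = 3 ft/s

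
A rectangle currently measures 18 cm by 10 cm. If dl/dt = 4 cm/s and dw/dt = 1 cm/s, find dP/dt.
10 cm/s

P = 2(l + w)
dP/dt = 2(dl/dt + dw/dt) = 2(4 + 1) = 10 cm/s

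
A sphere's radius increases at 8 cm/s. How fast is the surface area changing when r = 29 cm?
1856π cm²/s

S = 4πr²
dS/dt = dS/dr · dr/dt = 8πr · 8
At r = 29: dS/dt = 1856π cm²/s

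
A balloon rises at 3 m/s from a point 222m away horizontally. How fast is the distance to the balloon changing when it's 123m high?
123√7157/7157 ≈ 1.454 m/s

z² = 222² + y²
z = √(222² + 123²) = 3√7157
dz/dt = y/z · dy/dt = 123/(3√7157) · 3 = 123√7157/7157 ≈ 1.454 m/s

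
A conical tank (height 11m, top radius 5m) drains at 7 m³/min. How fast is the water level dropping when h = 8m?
847/(1600π) ≈ 0.1685 m/min

r/h = 5/11, so r = (5/11)h
V = (1/3)πr²h = (1/3)π((5/11)h)²h = (25/363)πh³
dV/dh = (25/121)πh²
dh/dt = (dV/dt)/(dV/dh) = -7/((25/121)π·8²) = -847/(1600π) m/min
The level is dropping at 847/(1600π) ≈ 0.1685 m/min.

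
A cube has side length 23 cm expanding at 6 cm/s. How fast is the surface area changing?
1656 cm²/s

A = 6s²
dA/dt = 12s · ds/dt = 12·23·6 = 1656 cm²/s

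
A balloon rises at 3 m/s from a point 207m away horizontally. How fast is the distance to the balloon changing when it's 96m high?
96√5785/5785 ≈ 1.262 m/s

z² = 207² + y²
z = √(207² + 96²) = 3√5785
dz/dt = y/z · dy/dt = 96/(3√5785) · 3 = 96√5785/5785 ≈ 1.262 m/s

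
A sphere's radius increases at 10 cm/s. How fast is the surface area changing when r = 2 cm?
160π cm²/s

S = 4πr²
dS/dt = dS/dr · dr/dt = 8πr · 10
At r = 2: dS/dt = 160π cm²/s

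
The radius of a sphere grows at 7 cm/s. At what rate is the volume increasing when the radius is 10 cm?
2800π cm³/s

V = (4/3)πr³
dV/dt = dV/dr · dr/dt = 4πr² · 7
At r = 10: dV/dt = 2800π cm³/s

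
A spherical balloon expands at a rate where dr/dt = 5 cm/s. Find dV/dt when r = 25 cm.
12500π cm³/s

V = (4/3)πr³
dV/dt = dV/dr · dr/dt = 4πr² · 5
At r = 25: dV/dt = 12500π cm³/s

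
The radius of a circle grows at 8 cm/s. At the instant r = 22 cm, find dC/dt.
16π cm/s

C = 2πr
dC/dt = 2π · dr/dt = 2π · 8 = 16π cm/s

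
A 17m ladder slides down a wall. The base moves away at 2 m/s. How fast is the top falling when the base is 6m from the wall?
12√253/253 ≈ 0.7544 m/s

x² + y² = 17²
2x·dx/dt + 2y·dy/dt = 0
dy/dt = -x/y · dx/dt = -6/√253 · 2 = -12√253/253 m/s
The top is descending at 12√253/253 ≈ 0.7544 m/s.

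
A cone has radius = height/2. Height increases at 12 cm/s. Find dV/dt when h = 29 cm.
2523π cm³/s

V = (1/3)π(h/2)²h = πh³/12
dV/dt = πh²/4 · 12
At h = 29: dV/dt = 2523π cm³/s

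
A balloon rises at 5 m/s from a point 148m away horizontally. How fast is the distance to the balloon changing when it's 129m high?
129√38545/7709 ≈ 3.285 m/s

z² = 148² + y²
z = √(148² + 129²) = √38545
dz/dt = y/z · dy/dt = 129/√38545 · 5 = 129√38545/7709 ≈ 3.285 m/s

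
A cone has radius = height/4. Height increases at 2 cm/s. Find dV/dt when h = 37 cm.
1369π/8 cm³/s

V = (1/3)π(h/4)²h = πh³/48
dV/dt = πh²/16 · 2
At h = 37: dV/dt = 1369π/8 cm³/s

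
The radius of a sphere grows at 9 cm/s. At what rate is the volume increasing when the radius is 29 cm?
30276π cm³/s

V = (4/3)πr³
dV/dt = dV/dr · dr/dt = 4πr² · 9
At r = 29: dV/dt = 30276π cm³/s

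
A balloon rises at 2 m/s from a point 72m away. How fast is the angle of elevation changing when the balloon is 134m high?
0.006223 rad/s

tan(θ) = y/72
sec²(θ) · dθ/dt = (1/72) · dy/dt
dθ/dt = cos²(θ)/72 · 2 = 72/(72² + 134²) · 2
dθ/dt = 0.006223 rad/s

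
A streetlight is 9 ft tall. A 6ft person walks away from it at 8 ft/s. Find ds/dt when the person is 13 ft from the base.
16 ft/s

By similar triangles: 9/(x+s) = 6/s
Solving: s = 6x/3
ds/dt = 6/3 · dx/dt = 2 · 8 = 16 ft/s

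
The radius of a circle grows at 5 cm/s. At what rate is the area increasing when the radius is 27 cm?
270π cm²/s

A = πr²
dA/dt = 2πr · dr/dt = 2π(27)(5) = 270π cm²/s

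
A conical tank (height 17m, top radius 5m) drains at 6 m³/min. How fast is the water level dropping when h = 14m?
867/(2450π) ≈ 0.1126 m/min

r/h = 5/17, so r = (5/17)h
V = (1/3)πr²h = (1/3)π((5/17)h)²h = (25/867)πh³
dV/dh = (25/289)πh²
dh/dt = (dV/dt)/(dV/dh) = -6/((25/289)π·14²) = -867/(2450π) m/min
The level is dropping at 867/(2450π) ≈ 0.1126 m/min.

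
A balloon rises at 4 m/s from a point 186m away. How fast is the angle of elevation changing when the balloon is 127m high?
0.014667 rad/s

tan(θ) = y/186
sec²(θ) · dθ/dt = (1/186) · dy/dt
dθ/dt = cos²(θ)/186 · 4 = 186/(186² + 127²) · 4
dθ/dt = 0.014667 rad/s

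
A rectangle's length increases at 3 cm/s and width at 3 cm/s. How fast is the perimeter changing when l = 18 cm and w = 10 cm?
12 cm/s

P = 2(l + w)
dP/dt = 2(dl/dt + dw/dt) = 2(3 + 3) = 12 cm/s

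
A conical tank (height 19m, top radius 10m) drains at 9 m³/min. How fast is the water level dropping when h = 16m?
3249/(25600π) ≈ 0.0404 m/min

r/h = 10/19, so r = (10/19)h
V = (1/3)πr²h = (1/3)π((10/19)h)²h = (100/1083)πh³
dV/dh = (100/361)πh²
dh/dt = (dV/dt)/(dV/dh) = -9/((100/361)π·16²) = -3249/(25600π) m/min
The level is dropping at 3249/(25600π) ≈ 0.0404 m/min.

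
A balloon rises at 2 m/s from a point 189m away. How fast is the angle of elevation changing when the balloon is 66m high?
0.009432 rad/s

tan(θ) = y/189
sec²(θ) · dθ/dt = (1/189) · dy/dt
dθ/dt = cos²(θ)/189 · 2 = 189/(189² + 66²) · 2
dθ/dt = 0.009432 rad/s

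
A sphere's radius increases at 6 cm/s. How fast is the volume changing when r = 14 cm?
4704π cm³/s

V = (4/3)πr³
dV/dt = dV/dr · dr/dt = 4πr² · 6
At r = 14: dV/dt = 4704π cm³/s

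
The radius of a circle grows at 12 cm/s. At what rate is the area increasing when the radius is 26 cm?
624π cm²/s

A = πr²
dA/dt = 2πr · dr/dt = 2π(26)(12) = 624π cm²/s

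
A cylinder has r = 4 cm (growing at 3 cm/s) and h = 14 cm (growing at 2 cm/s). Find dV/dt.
368π cm³/s

V = πr²h
dV/dt = 2πrh·dr/dt + πr²·dh/dt
= 2π(4)(14)(3) + π(4)²(2)
= 368π cm³/s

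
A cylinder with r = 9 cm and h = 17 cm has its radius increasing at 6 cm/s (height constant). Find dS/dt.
420π cm²/s

S = 2πrh + 2πr² (lateral + bases)
dS/dt = (2πh + 4πr)·dr/dt = (2π·17 + 4π·9)·6
= 420π cm²/s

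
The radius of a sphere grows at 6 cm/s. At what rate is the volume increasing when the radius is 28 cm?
18816π cm³/s

V = (4/3)πr³
dV/dt = dV/dr · dr/dt = 4πr² · 6
At r = 28: dV/dt = 18816π cm³/s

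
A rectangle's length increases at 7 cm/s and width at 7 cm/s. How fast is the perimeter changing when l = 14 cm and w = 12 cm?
28 cm/s

P = 2(l + w)
dP/dt = 2(dl/dt + dw/dt) = 2(7 + 7) = 28 cm/s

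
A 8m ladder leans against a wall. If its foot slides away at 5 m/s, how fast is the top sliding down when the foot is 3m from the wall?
3√55/11 ≈ 2.023 m/s

x² + y² = 8²
2x·dx/dt + 2y·dy/dt = 0
dy/dt = -x/y · dx/dt = -3/√55 · 5 = -3√55/11 m/s
The top is descending at 3√55/11 ≈ 2.023 m/s.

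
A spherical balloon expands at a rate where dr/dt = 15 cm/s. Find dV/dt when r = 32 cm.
61440π cm³/s

V = (4/3)πr³
dV/dt = dV/dr · dr/dt = 4πr² · 15
At r = 32: dV/dt = 61440π cm³/s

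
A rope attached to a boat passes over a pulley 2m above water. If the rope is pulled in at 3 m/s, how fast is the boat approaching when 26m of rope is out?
13√42/28 ≈ 3.009 m/s

rope² = x² + 2²
x = √(26² - 2²) = 4√42
dx/dt = (rope/x) · d(rope)/dt = (26/(4√42)) · (-3) = -13√42/28 m/s
The boat approaches at 13√42/28 ≈ 3.009 m/s.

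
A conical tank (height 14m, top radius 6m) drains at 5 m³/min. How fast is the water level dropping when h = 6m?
245/(324π) ≈ 0.2407 m/min

r/h = 6/14, so r = (3/7)h
V = (1/3)πr²h = (1/3)π((3/7)h)²h = (3/49)πh³
dV/dh = (9/49)πh²
dh/dt = (dV/dt)/(dV/dh) = -5/((9/49)π·6²) = -245/(324π) m/min
The level is dropping at 245/(324π) ≈ 0.2407 m/min.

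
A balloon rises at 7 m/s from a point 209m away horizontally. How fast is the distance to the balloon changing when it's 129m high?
903√60322/60322 ≈ 3.677 m/s

z² = 209² + y²
z = √(209² + 129²) = √60322
dz/dt = y/z · dy/dt = 129/√60322 · 7 = 903√60322/60322 ≈ 3.677 m/s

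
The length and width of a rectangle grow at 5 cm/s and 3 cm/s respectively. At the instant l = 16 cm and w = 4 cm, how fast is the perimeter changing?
16 cm/s

P = 2(l + w)
dP/dt = 2(dl/dt + dw/dt) = 2(5 + 3) = 16 cm/s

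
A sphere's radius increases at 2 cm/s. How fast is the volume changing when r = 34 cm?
9248π cm³/s

V = (4/3)πr³
dV/dt = dV/dr · dr/dt = 4πr² · 2
At r = 34: dV/dt = 9248π cm³/s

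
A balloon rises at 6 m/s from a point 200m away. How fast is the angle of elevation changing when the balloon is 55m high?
0.027891 rad/s

tan(θ) = y/200
sec²(θ) · dθ/dt = (1/200) · dy/dt
dθ/dt = cos²(θ)/200 · 6 = 200/(200² + 55²) · 6
dθ/dt = 0.027891 rad/s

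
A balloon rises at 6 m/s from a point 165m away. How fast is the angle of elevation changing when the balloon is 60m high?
0.032117 rad/s

tan(θ) = y/165
sec²(θ) · dθ/dt = (1/165) · dy/dt
dθ/dt = cos²(θ)/165 · 6 = 165/(165² + 60²) · 6
dθ/dt = 0.032117 rad/s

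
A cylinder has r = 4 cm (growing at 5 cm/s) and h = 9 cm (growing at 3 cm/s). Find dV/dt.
408π cm³/s

V = πr²h
dV/dt = 2πrh·dr/dt + πr²·dh/dt
= 2π(4)(9)(5) + π(4)²(3)
= 408π cm³/s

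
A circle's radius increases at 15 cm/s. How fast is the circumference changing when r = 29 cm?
30π cm/s

C = 2πr
dC/dt = 2π · dr/dt = 2π · 15 = 30π cm/s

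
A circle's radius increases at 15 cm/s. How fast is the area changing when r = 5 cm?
150π cm²/s

A = πr²
dA/dt = 2πr · dr/dt = 2π(5)(15) = 150π cm²/s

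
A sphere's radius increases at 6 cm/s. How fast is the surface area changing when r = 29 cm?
1392π cm²/s

S = 4πr²
dS/dt = dS/dr · dr/dt = 8πr · 6
At r = 29: dS/dt = 1392π cm²/s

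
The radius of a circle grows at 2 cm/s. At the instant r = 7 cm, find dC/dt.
4π cm/s

C = 2πr
dC/dt = 2π · dr/dt = 2π · 2 = 4π cm/s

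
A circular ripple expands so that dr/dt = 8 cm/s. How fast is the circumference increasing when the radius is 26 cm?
16π cm/s

C = 2πr
dC/dt = 2π · dr/dt = 2π · 8 = 16π cm/s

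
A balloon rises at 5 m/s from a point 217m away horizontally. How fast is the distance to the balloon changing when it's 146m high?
146√68405/13681 ≈ 2.791 m/s

z² = 217² + y²
z = √(217² + 146²) = √68405
dz/dt = y/z · dy/dt = 146/√68405 · 5 = 146√68405/13681 ≈ 2.791 m/s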